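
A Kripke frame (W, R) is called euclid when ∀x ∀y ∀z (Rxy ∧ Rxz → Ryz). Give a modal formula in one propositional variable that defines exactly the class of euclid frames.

The condition is the Euclidean property. The 5 schema ◇s → □◇s defines it.
Suppose ◇s→□◇s is valid. Take Rxy, Rxz and set V(s)={y}. Then ◇s at x, so □◇s at x, so ◇s at z, so some w with Rzw has s; w=y, i.e. Rzy. By symmetry of the argument, Ryz.

◇s → □◇s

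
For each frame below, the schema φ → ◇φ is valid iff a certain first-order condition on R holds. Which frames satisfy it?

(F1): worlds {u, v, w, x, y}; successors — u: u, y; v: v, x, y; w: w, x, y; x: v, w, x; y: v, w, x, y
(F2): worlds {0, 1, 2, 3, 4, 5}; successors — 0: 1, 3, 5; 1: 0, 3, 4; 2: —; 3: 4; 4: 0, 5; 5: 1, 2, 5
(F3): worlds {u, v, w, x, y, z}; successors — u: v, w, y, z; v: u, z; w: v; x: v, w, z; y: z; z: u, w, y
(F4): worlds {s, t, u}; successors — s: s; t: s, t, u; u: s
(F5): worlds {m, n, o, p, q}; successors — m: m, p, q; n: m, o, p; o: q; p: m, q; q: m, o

(F1)

Frame correspondent (Sahlqvist): ∀x Rxx — i.e. reflexivity.
(F1): holds.
(F2): fails — world 0 does not see itself.
(F3): fails — world u does not see itself.
(F4): fails — world u does not see itself.
(F5): fails — world n does not see itself.
Valid on: (F1).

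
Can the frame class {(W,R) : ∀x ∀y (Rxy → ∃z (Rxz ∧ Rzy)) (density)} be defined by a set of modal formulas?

Yes — defined by □□p → □p

Yes: it is density, defined by the C4 schema □□p → □p.
Suppose □□p→□p is valid. Take Rxy and set V(p)={w : xR²w}. Then □□p at x, so □p at x, so p at y, i.e. ∃z(Rxz∧Rzy).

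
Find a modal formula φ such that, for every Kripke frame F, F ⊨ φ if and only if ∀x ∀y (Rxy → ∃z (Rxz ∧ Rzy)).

□□s → □s

A defining formula is □□s → □s (the C4 axiom).
Suppose □□s→□s is valid. Take Rxy and set V(s)={w : xR²w}. Then □□s at x, so □s at x, so s at y, i.e. ∃z(Rxz∧Rzy).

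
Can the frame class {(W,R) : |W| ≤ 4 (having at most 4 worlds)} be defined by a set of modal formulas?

Modal frame validity is preserved under disjoint unions.
Any modal formula valid on each of 5 disjoint one-world frames is valid on their disjoint union (validity is preserved under disjoint unions). Each one-world frame has |W|=1≤4, but the union has |W|=5.
So the class is not modally definable.

Not definable by any modal formula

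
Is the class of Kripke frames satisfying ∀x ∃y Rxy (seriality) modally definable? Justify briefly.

Yes — defined by □q → ◇q

The condition is seriality. A defining modal formula is □q → ◇q.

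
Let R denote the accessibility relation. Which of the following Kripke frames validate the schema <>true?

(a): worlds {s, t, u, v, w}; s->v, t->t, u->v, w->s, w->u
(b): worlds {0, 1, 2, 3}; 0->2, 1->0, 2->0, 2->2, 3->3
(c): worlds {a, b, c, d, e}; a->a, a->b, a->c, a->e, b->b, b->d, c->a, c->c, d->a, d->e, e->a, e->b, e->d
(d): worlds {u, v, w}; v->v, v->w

This is the axiom for seriality; its first-order frame correspondent is forall x exists y Rxy.
(a): fails — world v has no successor.
(b): satisfies the condition.
(c): satisfies the condition.
(d): fails — world u has no successor.
Valid on: (b), (c).

(b), (c)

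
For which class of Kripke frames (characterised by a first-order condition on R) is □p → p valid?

Suppose □p→p is valid. At any x set V(p)={w : Rxw}. Then □p holds at x, so p holds at x, i.e. Rxx.
Conversely, any frame satisfying ∀x Rxx validates the schema.
So the correspondent is reflexivity.

reflexivity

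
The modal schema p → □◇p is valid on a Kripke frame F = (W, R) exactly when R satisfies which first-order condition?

symmetry: ∀x ∀y (Rxy → Ryx)

Suppose p→□◇p is valid. Take Rxy and set V(p)={x}. Then p at x, so □◇p at x, so ◇p at y, so some z with Ryz has p; z=x, i.e. Ryx.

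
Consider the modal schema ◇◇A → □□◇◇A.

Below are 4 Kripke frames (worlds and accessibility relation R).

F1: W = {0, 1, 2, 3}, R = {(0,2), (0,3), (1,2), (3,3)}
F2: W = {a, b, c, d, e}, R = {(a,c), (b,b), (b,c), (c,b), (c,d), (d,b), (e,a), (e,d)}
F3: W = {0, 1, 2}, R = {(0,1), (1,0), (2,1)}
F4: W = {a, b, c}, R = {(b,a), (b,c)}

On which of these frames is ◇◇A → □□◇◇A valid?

This is the axiom for a generalized confluence (Geach) condition; its first-order frame correspondent is ∀x ∀y ∀z ((xR²y ∧ xR²z) → ∃w (y = w ∧ zR²w)).
F1: condition met.
F2: fails — aR²d, aR²d but no w with d=w and dR²w.
F3: condition met.
F4: condition met.

F1, F3, F4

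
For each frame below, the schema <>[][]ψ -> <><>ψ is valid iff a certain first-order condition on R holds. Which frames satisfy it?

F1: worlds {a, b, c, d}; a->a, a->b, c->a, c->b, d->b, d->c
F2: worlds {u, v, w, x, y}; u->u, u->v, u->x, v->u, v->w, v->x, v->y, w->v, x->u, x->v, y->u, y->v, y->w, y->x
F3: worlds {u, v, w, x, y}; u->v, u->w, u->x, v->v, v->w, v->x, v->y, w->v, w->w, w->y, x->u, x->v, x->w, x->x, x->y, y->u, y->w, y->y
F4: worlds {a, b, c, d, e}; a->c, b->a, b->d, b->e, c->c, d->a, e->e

The schema corresponds to a generalized confluence (Geach) condition: forall x forall y (xRy -> exists w (y R^2 w & x R^2 w)).
F1: fails — aRb but no w with bR²w and aR²w.
F2: satisfies the condition.
F3: satisfies the condition.
F4: satisfies the condition.
Valid on: F2, F3, F4.

F2, F3, F4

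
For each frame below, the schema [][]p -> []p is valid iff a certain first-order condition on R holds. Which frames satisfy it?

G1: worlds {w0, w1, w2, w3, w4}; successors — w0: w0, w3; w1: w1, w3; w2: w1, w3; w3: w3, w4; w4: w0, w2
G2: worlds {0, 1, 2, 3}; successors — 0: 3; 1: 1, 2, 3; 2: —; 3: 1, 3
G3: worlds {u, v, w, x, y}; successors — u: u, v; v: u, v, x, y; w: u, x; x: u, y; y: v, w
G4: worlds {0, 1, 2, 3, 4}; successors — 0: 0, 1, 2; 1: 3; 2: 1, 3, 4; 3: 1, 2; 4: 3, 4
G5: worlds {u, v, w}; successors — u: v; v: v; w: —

G2, G5

This is the axiom for density; its first-order frame correspondent is forall x forall y (Rxy -> exists z (Rxz & Rzy)).
G1: fails — Rw4w2 but no z with Rw4z and Rzw2.
G2: holds.
G3: fails — Rwx but no z with Rwz and Rzx.
G4: fails — R32 but no z with R3z and Rz2.
G5: holds.
Valid on: G2, G5.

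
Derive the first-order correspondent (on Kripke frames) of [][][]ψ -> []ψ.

forall x forall z (xRz -> exists w (x R^3 w & z = w))

This is a Sahlqvist (Geach-type) schema ◇^0□^3ψ → □^1◇^0ψ.
Minimal-valuation argument: fix x; take any y with xR^0y and any z with xR^1z. Set V(ψ) to the set of worlds R-reachable from y in exactly 3 steps. Then □^3ψ holds at y, so the antecedent holds at x; validity forces ◇^0ψ at z, giving a w with zR^0w and yR^3w.
First-order correspondent: forall x forall z (xRz -> exists w (x R^3 w & z = w)).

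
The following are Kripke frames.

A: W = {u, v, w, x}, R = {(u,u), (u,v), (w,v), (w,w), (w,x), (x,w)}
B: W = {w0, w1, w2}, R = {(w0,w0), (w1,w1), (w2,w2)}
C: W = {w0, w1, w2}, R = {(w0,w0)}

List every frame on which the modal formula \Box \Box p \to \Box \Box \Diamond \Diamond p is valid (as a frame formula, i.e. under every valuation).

B, C

The schema corresponds to a generalized confluence (Geach) condition: \forall x \forall z (x R^2 z \to \exists w (x R^2 w \wedge z R^2 w)).
A: fails — uR²v but no t with uR²t and vR²t.
B: ✓.
C: ✓.
Valid on: B, C.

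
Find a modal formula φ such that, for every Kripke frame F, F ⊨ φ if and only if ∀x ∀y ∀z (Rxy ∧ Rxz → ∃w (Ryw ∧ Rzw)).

◇□s → □◇s

A defining formula is ◇□s → □◇s (the .2 axiom).
Suppose ◇□s→□◇s is valid. Take Rxy, Rxz and set V(s)={w : Ryw}. Then □s at y so ◇□s at x, so □◇s at x, so ◇s at z, giving w with Rzw and Ryw.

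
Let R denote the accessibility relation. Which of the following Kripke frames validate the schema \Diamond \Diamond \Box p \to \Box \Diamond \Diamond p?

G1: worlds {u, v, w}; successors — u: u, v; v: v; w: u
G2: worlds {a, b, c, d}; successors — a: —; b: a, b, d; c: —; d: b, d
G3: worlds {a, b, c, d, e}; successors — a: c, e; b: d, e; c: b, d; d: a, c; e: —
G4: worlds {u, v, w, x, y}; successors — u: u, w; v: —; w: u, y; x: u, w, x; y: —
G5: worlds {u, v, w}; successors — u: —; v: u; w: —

G1, G5

Frame correspondent (Sahlqvist): \forall x \forall y \forall z ((x R^2 y \wedge xRz) \to \exists w (yRw \wedge z R^2 w)) — i.e. a generalized confluence (Geach) condition.
G1: holds.
G2: fails — bR²a, bRa but no w with aRw and aR²w.
G3: fails — aR²b, aRe but no w with bRw and eR²w.
G4: fails — uR²y, uRu but no t with yRt and uR²t.
G5: holds.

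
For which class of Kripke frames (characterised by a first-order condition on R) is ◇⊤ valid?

◇⊤ holds at w iff w has a successor, so frame-validity of ◇⊤ is exactly seriality. Equivalently via □ψ → ◇ψ:
Suppose □ψ→◇ψ is valid. At any x set V(ψ)=W. Then □ψ at x, so ◇ψ at x, so x has a successor.

seriality: ∀x ∃y Rxy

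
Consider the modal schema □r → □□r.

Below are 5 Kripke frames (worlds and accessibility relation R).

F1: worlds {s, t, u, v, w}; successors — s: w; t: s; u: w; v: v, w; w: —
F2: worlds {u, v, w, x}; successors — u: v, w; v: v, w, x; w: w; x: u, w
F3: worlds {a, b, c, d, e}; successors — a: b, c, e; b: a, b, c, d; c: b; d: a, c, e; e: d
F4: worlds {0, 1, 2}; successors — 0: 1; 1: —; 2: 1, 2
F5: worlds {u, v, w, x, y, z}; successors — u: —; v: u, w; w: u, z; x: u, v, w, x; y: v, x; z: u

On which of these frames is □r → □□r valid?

F4

Frame correspondent (Sahlqvist): ∀x ∀y ∀z (Rxy ∧ Ryz → Rxz) — i.e. transitivity.
F1: fails — Rts and Rsw but not Rtw.
F2: fails — Ruv and Rvx but not Rux.
F3: fails — Rde and Red but not Rdd.
F4: condition met.
F5: fails — Rxw and Rwz but not Rxz.
Valid on: F4.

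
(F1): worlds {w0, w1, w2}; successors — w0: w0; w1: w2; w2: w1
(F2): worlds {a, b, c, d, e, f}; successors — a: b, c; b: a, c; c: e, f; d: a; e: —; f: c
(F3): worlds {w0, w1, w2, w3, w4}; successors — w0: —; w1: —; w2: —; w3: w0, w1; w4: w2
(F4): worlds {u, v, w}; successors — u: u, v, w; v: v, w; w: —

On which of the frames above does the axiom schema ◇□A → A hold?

(F1)

The schema corresponds to symmetry: ∀x ∀y (Rxy → Ryx).
(F1): ✓.
(F2): fails — Rbc but not Rcb.
(F3): fails — Rw3w1 but not Rw1w3.
(F4): fails — Ruv but not Rvu.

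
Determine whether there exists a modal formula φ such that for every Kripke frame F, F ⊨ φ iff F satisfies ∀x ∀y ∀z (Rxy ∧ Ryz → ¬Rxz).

Modal frame validity is preserved under surjective bounded morphisms.
The 7-cycle (worlds s,t,u,v,w,x,y with s→t→u→v→w→x→y→s) is intransitive. Mapping every world to a single reflexive point • is a surjective bounded morphism; the reflexive point is not intransitive (R••∧R•• but R••).
So the class is not modally definable.

No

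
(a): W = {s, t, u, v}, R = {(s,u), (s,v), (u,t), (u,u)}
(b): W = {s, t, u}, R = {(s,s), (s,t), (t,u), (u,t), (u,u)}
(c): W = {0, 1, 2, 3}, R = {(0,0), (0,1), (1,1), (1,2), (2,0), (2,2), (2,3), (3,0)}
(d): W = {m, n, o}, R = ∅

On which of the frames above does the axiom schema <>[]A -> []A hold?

The schema corresponds to the Euclidean property: forall x forall y forall z (Rxy & Rxz -> Ryz).
(a): fails — Rsu and Rsv but not Ruv.
(b): fails — Rst and Rss but not Rts.
(c): fails — R01 and R00 but not R10.
(d): ✓.

(d)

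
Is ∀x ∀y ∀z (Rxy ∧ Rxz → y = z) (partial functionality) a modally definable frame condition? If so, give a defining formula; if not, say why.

Definable; ◇r → □r defines it

The condition is partial functionality. A defining modal formula is ◇r → □r.
Suppose ◇r→□r is valid. Take Rxy, Rxz and set V(r)={y}. Then ◇r at x, so □r at x, so r at z, i.e. z=y.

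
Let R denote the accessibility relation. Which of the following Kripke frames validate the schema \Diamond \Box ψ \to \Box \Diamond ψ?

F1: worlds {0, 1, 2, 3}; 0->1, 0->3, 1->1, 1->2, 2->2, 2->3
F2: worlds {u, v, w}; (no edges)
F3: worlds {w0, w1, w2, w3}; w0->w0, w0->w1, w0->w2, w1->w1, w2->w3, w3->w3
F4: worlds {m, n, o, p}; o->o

This is the axiom for convergence; its first-order frame correspondent is \forall x \forall y \forall z (Rxy \wedge Rxz \to \exists w (Ryw \wedge Rzw)).
F1: fails — R01 and R03 but 1 and 3 have no common successor.
F2: holds.
F3: fails — Rw0w1 and Rw0w2 but w1 and w2 have no common successor.
F4: holds.
Valid on: F2, F4.

F2, F4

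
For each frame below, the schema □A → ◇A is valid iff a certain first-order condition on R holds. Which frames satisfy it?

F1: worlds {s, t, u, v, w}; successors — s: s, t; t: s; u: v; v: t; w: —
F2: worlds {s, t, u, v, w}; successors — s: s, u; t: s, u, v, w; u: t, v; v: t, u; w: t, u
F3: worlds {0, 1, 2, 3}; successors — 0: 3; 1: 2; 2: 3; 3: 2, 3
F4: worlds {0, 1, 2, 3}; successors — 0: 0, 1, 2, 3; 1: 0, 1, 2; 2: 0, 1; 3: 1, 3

F2, F3, F4

The schema corresponds to seriality: ∀x ∃y Rxy.
F1: fails — world w has no successor.
F2: holds.
F3: holds.
F4: holds.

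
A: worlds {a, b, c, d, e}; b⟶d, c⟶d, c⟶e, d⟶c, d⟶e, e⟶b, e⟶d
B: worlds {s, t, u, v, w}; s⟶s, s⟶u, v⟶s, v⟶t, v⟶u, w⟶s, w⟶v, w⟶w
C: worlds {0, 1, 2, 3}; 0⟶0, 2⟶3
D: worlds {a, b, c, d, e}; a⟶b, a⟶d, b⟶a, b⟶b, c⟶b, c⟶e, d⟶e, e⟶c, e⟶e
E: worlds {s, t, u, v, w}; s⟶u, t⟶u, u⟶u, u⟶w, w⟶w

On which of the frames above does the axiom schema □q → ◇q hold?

D

This is the axiom for seriality; its first-order frame correspondent is ∀x ∃y Rxy.
A: fails — world a has no successor.
B: fails — world t has no successor.
C: fails — world 1 has no successor.
D: ✓.
E: fails — world v has no successor.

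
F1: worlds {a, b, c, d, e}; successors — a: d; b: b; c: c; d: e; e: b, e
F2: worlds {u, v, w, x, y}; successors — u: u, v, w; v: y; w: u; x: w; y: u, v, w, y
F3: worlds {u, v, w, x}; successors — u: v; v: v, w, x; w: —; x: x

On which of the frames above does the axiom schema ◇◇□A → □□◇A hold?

This is the axiom for a generalized confluence (Geach) condition; its first-order frame correspondent is ∀x ∀y ∀z ((xR²y ∧ xR²z) → ∃w (yRw ∧ zRw)).
F1: ✓.
F2: fails — uR²u, uR²v but no t with uRt and vRt.
F3: fails — uR²v, uR²w but no t with vRt and wRt.

F1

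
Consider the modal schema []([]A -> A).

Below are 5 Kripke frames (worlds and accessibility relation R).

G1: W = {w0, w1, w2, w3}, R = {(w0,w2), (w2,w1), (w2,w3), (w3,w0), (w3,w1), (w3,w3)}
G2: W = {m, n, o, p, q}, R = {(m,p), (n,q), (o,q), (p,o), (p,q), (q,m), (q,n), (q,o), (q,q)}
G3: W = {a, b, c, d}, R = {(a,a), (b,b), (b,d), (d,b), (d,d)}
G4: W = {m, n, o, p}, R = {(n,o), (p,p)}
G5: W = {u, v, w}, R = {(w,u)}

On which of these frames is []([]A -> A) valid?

The schema corresponds to shift-reflexivity: forall x forall y (Rxy -> Ryy).
G1: fails — Rw3w1 but not Rw1w1.
G2: fails — Rpo but not Roo.
G3: holds.
G4: fails — Rno but not Roo.
G5: fails — Rwu but not Ruu.

G3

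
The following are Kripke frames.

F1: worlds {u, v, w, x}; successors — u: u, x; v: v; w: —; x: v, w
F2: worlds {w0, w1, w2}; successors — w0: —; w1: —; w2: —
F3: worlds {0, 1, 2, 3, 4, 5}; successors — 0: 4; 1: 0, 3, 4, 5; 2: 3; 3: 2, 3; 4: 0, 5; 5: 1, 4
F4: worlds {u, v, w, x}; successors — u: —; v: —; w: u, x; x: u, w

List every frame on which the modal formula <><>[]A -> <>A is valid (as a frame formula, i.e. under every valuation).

The schema corresponds to a generalized confluence (Geach) condition: forall x forall y (x R^2 y -> exists w (yRw & xRw)).
F1: fails — uR²v but no t with vRt and uRt.
F2: satisfies the condition.
F3: fails — 5R²3 but no w with 3Rw and 5Rw.
F4: fails — wR²u but no t with uRt and wRt.

F2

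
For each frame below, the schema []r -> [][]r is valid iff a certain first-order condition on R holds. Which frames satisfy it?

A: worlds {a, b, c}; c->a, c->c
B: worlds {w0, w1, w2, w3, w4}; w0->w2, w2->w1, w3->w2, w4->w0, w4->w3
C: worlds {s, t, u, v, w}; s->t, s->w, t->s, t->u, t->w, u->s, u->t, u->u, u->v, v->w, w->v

A

Frame correspondent (Sahlqvist): forall x forall y forall z (Rxy & Ryz -> Rxz) — i.e. transitivity.
A: holds.
B: fails — Rw3w2 and Rw2w1 but not Rw3w1.
C: fails — Ruv and Rvw but not Ruw.
Valid on: A.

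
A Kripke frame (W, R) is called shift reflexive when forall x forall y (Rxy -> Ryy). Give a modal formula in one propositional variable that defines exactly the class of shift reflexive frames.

□(□p → p)

This is shift-reflexivity; the standard corresponding axiom is T□: □(□p → p).
Suppose □(□p→p) is valid. Take Rxy and set V(p)={w : Ryw}. Then at y, □p holds; since □(□p→p) at x, □p→p at y, so p at y, i.e. Ryy.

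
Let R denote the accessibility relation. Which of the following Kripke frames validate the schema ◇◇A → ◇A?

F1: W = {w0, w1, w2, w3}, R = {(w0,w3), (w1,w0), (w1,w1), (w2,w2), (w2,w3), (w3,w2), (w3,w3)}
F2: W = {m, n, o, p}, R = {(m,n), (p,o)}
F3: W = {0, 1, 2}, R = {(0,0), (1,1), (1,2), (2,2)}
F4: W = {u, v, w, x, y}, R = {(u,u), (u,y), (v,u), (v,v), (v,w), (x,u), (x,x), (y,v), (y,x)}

Frame correspondent (Sahlqvist): ∀x ∀y ∀z (Rxy ∧ Ryz → Rxz) — i.e. transitivity.
F1: fails — Rw1w0 and Rw0w3 but not Rw1w3.
F2: condition met.
F3: condition met.
F4: fails — Ryx and Rxu but not Ryu.

F2, F3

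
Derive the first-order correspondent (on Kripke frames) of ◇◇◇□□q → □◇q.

This is a Sahlqvist (Geach-type) schema ◇^3□^2q → □^1◇^1q.
Minimal-valuation argument: fix x; take any y with xR^3y and any z with xR^1z. Set V(q) to the set of worlds R-reachable from y in exactly 2 steps. Then □^2q holds at y, so the antecedent holds at x; validity forces ◇^1q at z, giving a w with zR^1w and yR^2w.
First-order correspondent: ∀x ∀y ∀z ((xR³y ∧ xRz) → ∃w (yR²w ∧ zRw)).

∀x ∀y ∀z ((xR³y ∧ xRz) → ∃w (yR²w ∧ zRw))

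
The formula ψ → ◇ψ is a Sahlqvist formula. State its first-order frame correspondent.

Equivalently (dual form): □ψ → ψ.
Suppose □ψ→ψ is valid. At any x set V(ψ)={w : Rxw}. Then □ψ holds at x, so ψ holds at x, i.e. Rxx.
Conversely, any frame satisfying ∀x Rxx validates the schema.
Frame condition: ∀x Rxx.

Reflexivity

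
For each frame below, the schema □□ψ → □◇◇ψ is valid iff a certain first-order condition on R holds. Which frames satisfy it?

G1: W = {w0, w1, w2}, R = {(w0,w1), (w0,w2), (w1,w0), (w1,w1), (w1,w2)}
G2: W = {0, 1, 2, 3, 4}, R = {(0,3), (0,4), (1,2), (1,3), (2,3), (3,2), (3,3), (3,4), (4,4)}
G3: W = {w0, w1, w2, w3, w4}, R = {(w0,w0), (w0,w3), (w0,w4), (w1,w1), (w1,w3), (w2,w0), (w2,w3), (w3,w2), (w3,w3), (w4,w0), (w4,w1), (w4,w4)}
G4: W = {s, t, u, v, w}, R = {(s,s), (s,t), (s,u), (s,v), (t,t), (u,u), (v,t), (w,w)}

Frame correspondent (Sahlqvist): ∀x ∀z (xRz → ∃w (xR²w ∧ zR²w)) — i.e. a generalized confluence (Geach) condition.
G1: fails — w0Rw2 but no w with w0R²w and w2R²w.
G2: ✓.
G3: ✓.
G4: ✓.
Valid on: G2, G3, G4.

G2, G3, G4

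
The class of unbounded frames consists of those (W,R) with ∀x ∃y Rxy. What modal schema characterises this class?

A defining formula is □s → ◇s (the D axiom).

□s → ◇s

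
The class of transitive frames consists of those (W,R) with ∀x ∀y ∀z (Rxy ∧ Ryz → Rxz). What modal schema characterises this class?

A defining formula is □r → □□r (the 4 axiom).
Suppose □r→□□r is valid. Take Rxy, Ryz and set V(r)={w : Rxw}. Then □r at x, so □□r at x, so □r at y, so r at z, i.e. Rxz.

□r → □□r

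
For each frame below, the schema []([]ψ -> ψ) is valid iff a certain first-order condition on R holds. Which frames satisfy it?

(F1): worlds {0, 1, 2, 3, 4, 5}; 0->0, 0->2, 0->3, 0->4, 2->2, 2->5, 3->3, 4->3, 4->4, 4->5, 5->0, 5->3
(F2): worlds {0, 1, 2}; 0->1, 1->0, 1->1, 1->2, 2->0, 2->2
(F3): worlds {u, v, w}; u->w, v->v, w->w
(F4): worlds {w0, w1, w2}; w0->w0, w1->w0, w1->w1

(F3), (F4)

The schema corresponds to shift-reflexivity: forall x forall y (Rxy -> Ryy).
(F1): fails — R25 but not R55.
(F2): fails — R10 but not R00.
(F3): ✓.
(F4): ✓.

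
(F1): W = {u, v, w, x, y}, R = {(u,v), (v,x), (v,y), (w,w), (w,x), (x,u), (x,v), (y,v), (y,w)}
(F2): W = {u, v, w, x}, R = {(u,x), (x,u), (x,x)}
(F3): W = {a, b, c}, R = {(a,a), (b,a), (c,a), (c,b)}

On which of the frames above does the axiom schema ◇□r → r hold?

(F2)

Frame correspondent (Sahlqvist): ∀x ∀y (Rxy → Ryx) — i.e. symmetry.
(F1): fails — Ruv but not Rvu.
(F2): ✓.
(F3): fails — Rca but not Rac.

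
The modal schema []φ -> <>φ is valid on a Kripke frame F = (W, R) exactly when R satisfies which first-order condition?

Suppose □φ→◇φ is valid. At any x set V(φ)=W. Then □φ at x, so ◇φ at x, so x has a successor.
Conversely, on a frame with seriality the schema holds at every world under every valuation.
Frame condition: forall x exists y Rxy.

Seriality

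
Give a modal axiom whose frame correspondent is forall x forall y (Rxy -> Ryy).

□(□ψ → ψ)

This is shift-reflexivity; the standard corresponding axiom is T□: □(□ψ → ψ).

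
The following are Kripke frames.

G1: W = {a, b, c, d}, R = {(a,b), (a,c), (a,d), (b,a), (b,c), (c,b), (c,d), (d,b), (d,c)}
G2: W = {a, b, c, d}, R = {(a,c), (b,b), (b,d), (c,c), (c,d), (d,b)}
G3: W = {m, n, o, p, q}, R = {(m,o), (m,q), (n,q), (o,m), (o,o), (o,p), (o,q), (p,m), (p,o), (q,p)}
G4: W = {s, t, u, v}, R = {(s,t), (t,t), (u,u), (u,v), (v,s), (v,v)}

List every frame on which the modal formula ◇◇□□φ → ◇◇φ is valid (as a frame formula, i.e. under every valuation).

G1, G2, G3

Frame correspondent (Sahlqvist): ∀x ∀y (xR²y → ∃w (yR²w ∧ xR²w)) — i.e. a generalized confluence (Geach) condition.
G1: ✓.
G2: ✓.
G3: ✓.
G4: fails — uR²s but no w with sR²w and uR²w.
Valid on: G1, G2, G3.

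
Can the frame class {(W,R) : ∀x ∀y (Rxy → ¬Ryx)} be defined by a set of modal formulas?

Any modally definable frame class is closed under surjective bounded morphisms.
The 3-cycle (worlds 0,1,2 with 0→1→2→0) is asymmetric. Mapping every world to a single reflexive point • is a surjective bounded morphism, and the reflexive point is not asymmetric (R•• but asymmetry requires ¬R••).
Hence asymmetry is not modally definable.

No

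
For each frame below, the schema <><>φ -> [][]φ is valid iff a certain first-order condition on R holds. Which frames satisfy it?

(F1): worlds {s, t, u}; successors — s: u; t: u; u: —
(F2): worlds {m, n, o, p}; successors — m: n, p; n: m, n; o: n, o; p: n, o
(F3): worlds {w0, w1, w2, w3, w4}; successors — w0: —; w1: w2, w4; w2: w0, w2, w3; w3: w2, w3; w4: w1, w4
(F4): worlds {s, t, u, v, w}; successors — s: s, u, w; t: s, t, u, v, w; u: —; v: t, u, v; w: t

(F1)

This is the axiom for a generalized confluence (Geach) condition; its first-order frame correspondent is forall x forall y forall z ((x R^2 y & x R^2 z) -> exists w (y = w & z = w)).
(F1): satisfies the condition.
(F2): fails — mR²m, mR²n but m ≠ n.
(F3): fails — w1R²w0, w1R²w1 but w0 ≠ w1.
(F4): fails — sR²s, sR²t but s ≠ t.
Valid on: (F1).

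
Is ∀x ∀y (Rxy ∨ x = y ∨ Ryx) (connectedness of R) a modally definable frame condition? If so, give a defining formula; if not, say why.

Modal frame validity is preserved under disjoint unions.
Take 3 disjoint single-world reflexive frames: each is trivially connected, but their disjoint union has 3 worlds with no edge between distinct components, so it is not connected.
Hence connectedness of R is not modally definable.

No — not modally definable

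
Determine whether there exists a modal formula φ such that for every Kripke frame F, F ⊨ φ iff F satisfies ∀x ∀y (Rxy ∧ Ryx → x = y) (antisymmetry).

Modal frame validity is preserved under surjective bounded morphisms.
The 8-cycle (worlds a,b,c,d,e,f,g,h with a→b→c→d→e→f→g→h→a) is antisymmetric. Sending even-indexed worlds to • and odd-indexed worlds to ∘ is a surjective bounded morphism onto the two-world frame with •↔∘, which is not antisymmetric.
Hence antisymmetry is not modally definable.

No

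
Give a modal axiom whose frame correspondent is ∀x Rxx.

□s → s

A defining formula is □s → s (the T axiom).
Suppose □s→s is valid. At any x set V(s)={w : Rxw}. Then □s holds at x, so s holds at x, i.e. Rxx.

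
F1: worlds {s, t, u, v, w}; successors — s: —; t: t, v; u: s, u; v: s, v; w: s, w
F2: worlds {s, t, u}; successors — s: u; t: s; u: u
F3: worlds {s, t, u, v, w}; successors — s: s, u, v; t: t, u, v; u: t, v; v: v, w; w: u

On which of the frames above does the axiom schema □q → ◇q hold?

F2, F3

Frame correspondent (Sahlqvist): ∀x ∃y Rxy — i.e. seriality.
F1: fails — world s has no successor.
F2: satisfies the condition.
F3: satisfies the condition.
Valid on: F2, F3.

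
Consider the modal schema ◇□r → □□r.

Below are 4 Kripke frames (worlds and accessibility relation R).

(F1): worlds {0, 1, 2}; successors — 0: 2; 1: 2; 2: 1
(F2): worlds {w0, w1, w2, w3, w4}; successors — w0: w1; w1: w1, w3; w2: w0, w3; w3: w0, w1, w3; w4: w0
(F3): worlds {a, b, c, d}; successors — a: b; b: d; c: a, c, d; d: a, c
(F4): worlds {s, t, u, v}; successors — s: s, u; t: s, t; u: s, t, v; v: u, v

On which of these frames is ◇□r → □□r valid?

(F1)

This is the axiom for a generalized confluence (Geach) condition; its first-order frame correspondent is ∀x ∀y ∀z ((xRy ∧ xR²z) → ∃w (yRw ∧ z = w)).
(F1): holds.
(F2): fails — w1Rw1, w1R²w0 but no w with w1Rw and w0=w.
(F3): fails — cRa, cR²a but no w with aRw and a=w.
(F4): fails — sRs, sR²t but no w with sRw and t=w.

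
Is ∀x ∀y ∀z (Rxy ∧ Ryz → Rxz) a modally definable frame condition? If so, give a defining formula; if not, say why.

Yes — defined by □r → □□r

The condition is transitivity. A defining modal formula is □r → □□r.
Suppose □r→□□r is valid. Take Rxy, Ryz and set V(r)={w : Rxw}. Then □r at x, so □□r at x, so □r at y, so r at z, i.e. Rxz.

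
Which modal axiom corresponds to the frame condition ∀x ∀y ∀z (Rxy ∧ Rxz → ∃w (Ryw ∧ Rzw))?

A defining formula is ◇□q → □◇q (the .2 axiom).
Suppose ◇□q→□◇q is valid. Take Rxy, Rxz and set V(q)={w : Ryw}. Then □q at y so ◇□q at x, so □◇q at x, so ◇q at z, giving w with Rzw and Ryw.

◇□q → □◇q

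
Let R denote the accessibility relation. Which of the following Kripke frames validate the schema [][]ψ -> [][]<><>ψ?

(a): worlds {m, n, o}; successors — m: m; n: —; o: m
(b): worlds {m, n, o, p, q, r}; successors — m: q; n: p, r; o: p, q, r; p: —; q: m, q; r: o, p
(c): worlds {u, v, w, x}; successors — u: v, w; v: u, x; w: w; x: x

The schema corresponds to a generalized confluence (Geach) condition: forall x forall z (x R^2 z -> exists w (x R^2 w & z R^2 w)).
(a): satisfies the condition.
(b): fails — nR²p but no w with nR²w and pR²w.
(c): satisfies the condition.
Valid on: (a), (c).

(a), (c)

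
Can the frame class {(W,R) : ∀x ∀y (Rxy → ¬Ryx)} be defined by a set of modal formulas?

No

Modal frame validity is preserved under surjective bounded morphisms.
The 5-cycle (worlds s,t,u,v,w with s→t→u→v→w→s) is asymmetric. Mapping every world to a single reflexive point • is a surjective bounded morphism, and the reflexive point is not asymmetric (R•• but asymmetry requires ¬R••).
So the class is not modally definable.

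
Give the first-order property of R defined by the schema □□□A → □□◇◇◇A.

This is a Sahlqvist (Geach-type) schema ◇^0□^3A → □^2◇^3A.
Minimal-valuation argument: fix x; take any y with xR^0y and any z with xR^2z. Set V(A) to the set of worlds R-reachable from y in exactly 3 steps. Then □^3A holds at y, so the antecedent holds at x; validity forces ◇^3A at z, giving a w with zR^3w and yR^3w.
First-order correspondent: ∀x ∀z (xR²z → ∃w (xR³w ∧ zR³w)).

∀x ∀z (xR²z → ∃w (xR³w ∧ zR³w))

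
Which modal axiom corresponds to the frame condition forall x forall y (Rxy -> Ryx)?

A defining formula is ψ → □◇ψ (the B axiom).
Suppose ψ→□◇ψ is valid. Take Rxy and set V(ψ)={x}. Then ψ at x, so □◇ψ at x, so ◇ψ at y, so some z with Ryz has ψ; z=x, i.e. Ryx.

ψ → □◇ψ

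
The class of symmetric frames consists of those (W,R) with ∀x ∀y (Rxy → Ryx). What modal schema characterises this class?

p → □◇p

This is symmetry; the standard corresponding axiom is B: p → □◇p.
Suppose p→□◇p is valid. Take Rxy and set V(p)={x}. Then p at x, so □◇p at x, so ◇p at y, so some z with Ryz has p; z=x, i.e. Ryx.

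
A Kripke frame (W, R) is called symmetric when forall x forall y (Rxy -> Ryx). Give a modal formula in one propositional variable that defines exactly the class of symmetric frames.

The condition is symmetry. The B schema ψ → □◇ψ defines it.
Suppose ψ→□◇ψ is valid. Take Rxy and set V(ψ)={x}. Then ψ at x, so □◇ψ at x, so ◇ψ at y, so some z with Ryz has ψ; z=x, i.e. Ryx.

ψ → □◇ψ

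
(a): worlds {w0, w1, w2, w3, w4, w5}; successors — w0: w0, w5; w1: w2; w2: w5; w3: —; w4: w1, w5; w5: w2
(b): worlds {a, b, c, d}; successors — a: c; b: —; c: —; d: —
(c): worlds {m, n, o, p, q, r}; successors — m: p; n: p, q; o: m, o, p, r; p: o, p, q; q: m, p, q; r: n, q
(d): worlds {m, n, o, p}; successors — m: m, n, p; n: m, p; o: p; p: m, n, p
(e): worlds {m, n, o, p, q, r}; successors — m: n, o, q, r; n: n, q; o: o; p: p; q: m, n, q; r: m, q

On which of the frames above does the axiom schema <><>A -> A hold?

(b)

The schema corresponds to a generalized confluence (Geach) condition: forall x forall y (x R^2 y -> exists w (y = w & x = w)).
(a): fails — w0R²w2 but w2 ≠ w0.
(b): satisfies the condition.
(c): fails — mR²o but o ≠ m.
(d): fails — mR²n but n ≠ m.
(e): fails — mR²n but n ≠ m.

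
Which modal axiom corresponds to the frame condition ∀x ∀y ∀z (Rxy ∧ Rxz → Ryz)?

◇s → □◇s

A defining formula is ◇s → □◇s (the 5 axiom).
Suppose ◇s→□◇s is valid. Take Rxy, Rxz and set V(s)={y}. Then ◇s at x, so □◇s at x, so ◇s at z, so some w with Rzw has s; w=y, i.e. Rzy. By symmetry of the argument, Ryz.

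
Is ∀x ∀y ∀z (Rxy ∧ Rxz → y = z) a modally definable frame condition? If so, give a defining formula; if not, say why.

The condition is partial functionality. A defining modal formula is ◇q → □q.
Suppose ◇q→□q is valid. Take Rxy, Rxz and set V(q)={y}. Then ◇q at x, so □q at x, so q at z, i.e. z=y.

Definable; ◇q → □q defines it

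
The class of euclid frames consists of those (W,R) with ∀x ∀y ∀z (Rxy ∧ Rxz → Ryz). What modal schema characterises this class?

◇ψ → □◇ψ

This is the Euclidean property; the standard corresponding axiom is 5: ◇ψ → □◇ψ.
Suppose ◇ψ→□◇ψ is valid. Take Rxy, Rxz and set V(ψ)={y}. Then ◇ψ at x, so □◇ψ at x, so ◇ψ at z, so some w with Rzw has ψ; w=y, i.e. Rzy. By symmetry of the argument, Ryz.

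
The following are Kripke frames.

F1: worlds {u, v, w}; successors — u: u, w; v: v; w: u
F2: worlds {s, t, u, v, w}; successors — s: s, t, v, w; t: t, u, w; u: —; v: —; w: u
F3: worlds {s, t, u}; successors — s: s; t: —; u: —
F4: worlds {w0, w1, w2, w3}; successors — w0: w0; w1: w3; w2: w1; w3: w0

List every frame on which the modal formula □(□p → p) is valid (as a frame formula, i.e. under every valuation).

F3

This is the axiom for shift-reflexivity; its first-order frame correspondent is ∀x ∀y (Rxy → Ryy).
F1: fails — Ruw but not Rww.
F2: fails — Rwu but not Ruu.
F3: holds.
F4: fails — Rw1w3 but not Rw3w3.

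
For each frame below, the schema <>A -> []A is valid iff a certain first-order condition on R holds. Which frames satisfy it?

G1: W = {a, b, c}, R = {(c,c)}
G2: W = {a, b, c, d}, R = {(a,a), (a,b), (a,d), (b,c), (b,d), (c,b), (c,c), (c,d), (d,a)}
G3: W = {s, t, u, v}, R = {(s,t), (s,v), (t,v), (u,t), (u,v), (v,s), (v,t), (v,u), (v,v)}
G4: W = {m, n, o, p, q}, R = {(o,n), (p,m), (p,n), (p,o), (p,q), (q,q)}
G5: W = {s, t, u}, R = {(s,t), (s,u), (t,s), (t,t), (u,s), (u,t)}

The schema corresponds to partial functionality: forall x forall y forall z (Rxy & Rxz -> y = z).
G1: holds.
G2: fails — a sees both a and b.
G3: fails — s sees both t and v.
G4: fails — p sees both m and n.
G5: fails — s sees both t and u.

G1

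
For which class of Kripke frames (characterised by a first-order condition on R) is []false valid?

Emptiness of R

This schema is the Ver axiom.
Its frame correspondent is emptiness of R — forall x forall y ~Rxy.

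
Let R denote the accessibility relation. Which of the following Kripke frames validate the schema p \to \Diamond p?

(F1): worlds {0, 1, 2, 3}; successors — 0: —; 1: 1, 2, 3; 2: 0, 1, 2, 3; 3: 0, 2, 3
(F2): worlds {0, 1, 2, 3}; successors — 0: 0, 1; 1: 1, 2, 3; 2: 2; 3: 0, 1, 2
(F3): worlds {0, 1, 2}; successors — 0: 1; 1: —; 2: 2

none

The schema corresponds to reflexivity: \forall x Rxx.
(F1): fails — world 0 does not see itself.
(F2): fails — world 3 does not see itself.
(F3): fails — world 0 does not see itself.
Valid on no frame.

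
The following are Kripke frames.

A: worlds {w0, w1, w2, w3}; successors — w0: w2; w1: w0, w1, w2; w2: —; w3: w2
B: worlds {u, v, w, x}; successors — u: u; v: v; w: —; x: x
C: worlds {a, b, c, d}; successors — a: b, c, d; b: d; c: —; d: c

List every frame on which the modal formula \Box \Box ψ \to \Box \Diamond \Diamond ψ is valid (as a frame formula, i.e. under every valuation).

B

This is the axiom for a generalized confluence (Geach) condition; its first-order frame correspondent is \forall x \forall z (xRz \to \exists w (x R^2 w \wedge z R^2 w)).
A: fails — w0Rw2 but no w with w0R²w and w2R²w.
B: condition met.
C: fails — aRc but no w with aR²w and cR²w.
Valid on: B.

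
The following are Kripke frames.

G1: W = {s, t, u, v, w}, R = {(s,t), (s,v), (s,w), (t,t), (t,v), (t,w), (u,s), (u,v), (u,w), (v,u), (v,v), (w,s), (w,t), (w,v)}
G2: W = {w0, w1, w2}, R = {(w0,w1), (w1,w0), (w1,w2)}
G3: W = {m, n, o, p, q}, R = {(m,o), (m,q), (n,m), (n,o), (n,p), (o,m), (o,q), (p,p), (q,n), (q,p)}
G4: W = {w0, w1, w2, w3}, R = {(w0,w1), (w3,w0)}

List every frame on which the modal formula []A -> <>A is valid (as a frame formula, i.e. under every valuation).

G1, G3

This is the axiom for seriality; its first-order frame correspondent is forall x exists y Rxy.
G1: ✓.
G2: fails — world w2 has no successor.
G3: ✓.
G4: fails — world w1 has no successor.
Valid on: G1, G3.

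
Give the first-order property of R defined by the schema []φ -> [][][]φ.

This is a Sahlqvist (Geach-type) schema ◇^0□^1φ → □^3◇^0φ.
First-order correspondent: forall x forall z (x R^3 z -> exists w (xRw & z = w)).

forall x forall z (x R^3 z -> exists w (xRw & z = w))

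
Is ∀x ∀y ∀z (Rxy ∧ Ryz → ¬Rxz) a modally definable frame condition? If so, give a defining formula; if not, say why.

Not definable by any modal formula

Any modally definable frame class is closed under surjective bounded morphisms.
The 5-cycle (worlds a,b,c,d,e with a→b→c→d→e→a) is intransitive. Mapping every world to a single reflexive point • is a surjective bounded morphism; the reflexive point is not intransitive (R••∧R•• but R••).
So no modal formula (or set of formulas) defines exactly the intransitive frames.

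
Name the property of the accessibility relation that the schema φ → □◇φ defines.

Suppose φ→□◇φ is valid. Take Rxy and set V(φ)={x}. Then φ at x, so □◇φ at x, so ◇φ at y, so some z with Ryz has φ; z=x, i.e. Ryx.
Conversely, any frame satisfying ∀x ∀y (Rxy → Ryx) validates the schema.
Frame condition: ∀x ∀y (Rxy → Ryx).

symmetry: ∀x ∀y (Rxy → Ryx)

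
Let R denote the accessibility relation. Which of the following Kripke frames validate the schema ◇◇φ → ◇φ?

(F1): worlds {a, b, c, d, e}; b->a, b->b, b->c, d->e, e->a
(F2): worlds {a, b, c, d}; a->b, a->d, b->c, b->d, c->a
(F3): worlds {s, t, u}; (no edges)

(F3)

This is the axiom for transitivity; its first-order frame correspondent is ∀x ∀y ∀z (Rxy ∧ Ryz → Rxz).
(F1): fails — Rde and Rea but not Rda.
(F2): fails — Rbc and Rca but not Rba.
(F3): ✓.
Valid on: (F3).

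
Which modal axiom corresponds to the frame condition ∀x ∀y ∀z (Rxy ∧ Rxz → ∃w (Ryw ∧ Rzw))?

The condition is convergence. The .2 schema ◇□ψ → □◇ψ defines it.
Suppose ◇□ψ→□◇ψ is valid. Take Rxy, Rxz and set V(ψ)={w : Ryw}. Then □ψ at y so ◇□ψ at x, so □◇ψ at x, so ◇ψ at z, giving w with Rzw and Ryw.

◇□ψ → □◇ψ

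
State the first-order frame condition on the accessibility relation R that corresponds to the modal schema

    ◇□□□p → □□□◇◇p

This is a Sahlqvist (Geach-type) schema ◇^1□^3p → □^3◇^2p.
Minimal-valuation argument: fix x; take any y with xR^1y and any z with xR^3z. Set V(p) to the set of worlds R-reachable from y in exactly 3 steps. Then □^3p holds at y, so the antecedent holds at x; validity forces ◇^2p at z, giving a w with zR^2w and yR^3w.
First-order correspondent: ∀x ∀y ∀z ((xRy ∧ xR³z) → ∃w (yR³w ∧ zR²w)).

∀x ∀y ∀z ((xRy ∧ xR³z) → ∃w (yR³w ∧ zR²w))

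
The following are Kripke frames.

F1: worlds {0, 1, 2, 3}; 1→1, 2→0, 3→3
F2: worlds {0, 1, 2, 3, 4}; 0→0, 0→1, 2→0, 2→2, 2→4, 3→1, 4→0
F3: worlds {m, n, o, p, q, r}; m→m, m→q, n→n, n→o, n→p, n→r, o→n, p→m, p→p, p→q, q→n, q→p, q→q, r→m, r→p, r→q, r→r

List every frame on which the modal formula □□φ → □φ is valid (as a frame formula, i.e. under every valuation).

Frame correspondent (Sahlqvist): ∀x ∀y (Rxy → ∃z (Rxz ∧ Rzy)) — i.e. density.
F1: fails — R20 but no z with R2z and Rz0.
F2: fails — R31 but no z with R3z and Rz1.
F3: condition met.

F3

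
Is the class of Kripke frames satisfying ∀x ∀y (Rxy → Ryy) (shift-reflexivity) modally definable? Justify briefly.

Yes, by □(□r → r)

This is a Sahlqvist condition; the T□ axiom □(□r → r) defines it.
Suppose □(□r→r) is valid. Take Rxy and set V(r)={w : Ryw}. Then at y, □r holds; since □(□r→r) at x, □r→r at y, so r at y, i.e. Ryy.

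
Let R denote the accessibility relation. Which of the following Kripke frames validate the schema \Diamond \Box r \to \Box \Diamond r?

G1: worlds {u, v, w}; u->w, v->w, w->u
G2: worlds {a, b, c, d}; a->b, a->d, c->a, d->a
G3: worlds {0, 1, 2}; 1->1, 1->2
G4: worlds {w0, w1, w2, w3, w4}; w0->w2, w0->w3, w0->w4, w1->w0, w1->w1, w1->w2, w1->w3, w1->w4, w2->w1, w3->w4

G1

This is the axiom for convergence; its first-order frame correspondent is \forall x \forall y \forall z (Rxy \wedge Rxz \to \exists w (Ryw \wedge Rzw)).
G1: condition met.
G2: fails — Rad and Rab but d and b have no common successor.
G3: fails — R12 and R12 but 2 and 2 have no common successor.
G4: fails — Rw0w4 and Rw0w4 but w4 and w4 have no common successor.
Valid on: G1.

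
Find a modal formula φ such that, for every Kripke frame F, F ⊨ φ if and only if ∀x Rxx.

□ψ → ψ

A defining formula is □ψ → ψ (the T axiom).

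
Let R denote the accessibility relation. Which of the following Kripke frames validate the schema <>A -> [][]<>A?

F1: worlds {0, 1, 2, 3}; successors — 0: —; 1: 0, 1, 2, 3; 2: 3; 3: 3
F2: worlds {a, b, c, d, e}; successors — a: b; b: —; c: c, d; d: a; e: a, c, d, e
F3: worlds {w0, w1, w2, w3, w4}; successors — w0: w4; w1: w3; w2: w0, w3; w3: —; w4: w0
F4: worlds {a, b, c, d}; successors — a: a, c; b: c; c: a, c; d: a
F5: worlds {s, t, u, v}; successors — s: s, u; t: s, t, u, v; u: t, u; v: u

F4

This is the axiom for a generalized confluence (Geach) condition; its first-order frame correspondent is forall x forall y forall z ((xRy & x R^2 z) -> exists w (y = w & zRw)).
F1: fails — 1R0, 1R²0 but no w with 0=w and 0Rw.
F2: fails — cRc, cR²a but no w with c=w and aRw.
F3: fails — w2Rw3, w2R²w4 but no w with w3=w and w4Rw.
F4: holds.
F5: fails — sRs, sR²u but no w with s=w and uRw.
Valid on: F4.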